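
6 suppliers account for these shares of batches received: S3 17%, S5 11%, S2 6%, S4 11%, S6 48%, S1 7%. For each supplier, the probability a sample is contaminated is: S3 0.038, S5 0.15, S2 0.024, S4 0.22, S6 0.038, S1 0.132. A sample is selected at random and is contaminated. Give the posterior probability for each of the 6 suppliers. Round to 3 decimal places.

S3 0.085, S5 0.217, S2 0.019, S4 0.318, S6 0.240, S1 0.121

By Bayes' rule, posterior ∝ prior × likelihood:
  S3: 0.17 × 0.038 = 0.00646
  S5: 0.11 × 0.15 = 0.0165
  S2: 0.06 × 0.024 = 0.00144
  S4: 0.11 × 0.22 = 0.0242
  S6: 0.48 × 0.038 = 0.01824
  S1: 0.07 × 0.132 = 0.00924
Sum = 0.07608.
P(S3 | contaminated) = 0.00646/0.07608 ≈ 0.085
P(S5 | contaminated) = 0.0165/0.07608 ≈ 0.217
P(S2 | contaminated) = 0.00144/0.07608 ≈ 0.019
P(S4 | contaminated) = 0.0242/0.07608 ≈ 0.318
P(S6 | contaminated) = 0.01824/0.07608 ≈ 0.240
P(S1 | contaminated) = 0.00924/0.07608 ≈ 0.121
(Check: 0.085+0.217+0.019+0.318+0.240+0.121 = 1.000.)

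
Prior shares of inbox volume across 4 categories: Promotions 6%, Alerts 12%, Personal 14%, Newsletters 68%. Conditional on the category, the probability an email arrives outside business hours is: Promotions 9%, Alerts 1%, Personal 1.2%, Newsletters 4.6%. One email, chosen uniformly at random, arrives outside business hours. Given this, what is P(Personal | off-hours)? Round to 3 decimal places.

Prior × likelihood for each hypothesis:
  Promotions: 0.06 × 0.09 = 0.0054
  Alerts: 0.12 × 0.01 = 0.0012
  Personal: 0.14 × 0.012 = 0.00168
  Newsletters: 0.68 × 0.046 = 0.03128
Sum = 0.03956.
P(Personal | evidence) = 0.00168 / 0.03956 ≈ 0.042.

0.042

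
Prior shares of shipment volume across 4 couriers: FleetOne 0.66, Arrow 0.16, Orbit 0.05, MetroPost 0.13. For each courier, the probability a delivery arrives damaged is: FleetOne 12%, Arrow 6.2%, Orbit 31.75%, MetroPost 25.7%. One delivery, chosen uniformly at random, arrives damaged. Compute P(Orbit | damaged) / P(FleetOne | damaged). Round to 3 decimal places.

Compute prior × likelihood for every hypothesis:
  FleetOne: 0.66 × 0.12 = 0.0792
  Arrow: 0.16 × 0.062 = 0.00992
  Orbit: 0.05 × 0.3175 = 0.015875
  MetroPost: 0.13 × 0.257 = 0.03341
Total = 0.138405.
The ratio is 0.015875 / 0.0792 (the normalizer cancels) = 0.200.

0.200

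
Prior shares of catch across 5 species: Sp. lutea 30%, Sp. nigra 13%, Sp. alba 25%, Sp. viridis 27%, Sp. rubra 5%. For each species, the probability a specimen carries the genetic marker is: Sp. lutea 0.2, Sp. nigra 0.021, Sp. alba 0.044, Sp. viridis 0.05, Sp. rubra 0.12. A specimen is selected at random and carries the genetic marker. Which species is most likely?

Unnormalized posteriors (prior × likelihood):
  Sp. lutea: 0.3 × 0.2 = 0.06
  Sp. nigra: 0.13 × 0.021 = 0.00273
  Sp. alba: 0.25 × 0.044 = 0.011
  Sp. viridis: 0.27 × 0.05 = 0.0135
  Sp. rubra: 0.05 × 0.12 = 0.006
Sum = 0.09323.
Largest term belongs to Sp. lutea, so Sp. lutea is most probable.

Sp. lutea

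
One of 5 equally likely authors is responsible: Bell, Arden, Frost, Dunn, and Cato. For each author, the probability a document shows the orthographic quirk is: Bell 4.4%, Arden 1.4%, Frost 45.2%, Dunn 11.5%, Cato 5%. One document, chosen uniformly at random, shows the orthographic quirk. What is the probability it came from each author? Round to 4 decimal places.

With a uniform prior (1/5 each), posterior ∝ likelihood:
  Bell: 0.044
  Arden: 0.014
  Frost: 0.452
  Dunn: 0.115
  Cato: 0.05
Sum = 0.675.
P(Bell | quirk) = 0.044/0.675 ≈ 0.0652
P(Arden | quirk) = 0.014/0.675 ≈ 0.0207
P(Frost | quirk) = 0.452/0.675 ≈ 0.6696
P(Dunn | quirk) = 0.115/0.675 ≈ 0.1704
P(Cato | quirk) = 0.05/0.675 ≈ 0.0741
(Check: 0.0652+0.0207+0.6696+0.1704+0.0741 = 1.0000.)

Bell 0.0652, Arden 0.0207, Frost 0.6696, Dunn 0.1704, Cato 0.0741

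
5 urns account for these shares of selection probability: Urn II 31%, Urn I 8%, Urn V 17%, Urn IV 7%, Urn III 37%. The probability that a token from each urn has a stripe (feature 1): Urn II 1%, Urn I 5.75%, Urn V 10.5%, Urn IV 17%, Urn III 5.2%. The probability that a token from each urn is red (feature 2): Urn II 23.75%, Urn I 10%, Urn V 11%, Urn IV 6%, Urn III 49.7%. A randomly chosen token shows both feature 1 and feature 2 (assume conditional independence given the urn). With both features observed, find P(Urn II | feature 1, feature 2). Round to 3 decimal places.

Compute prior × likelihood for every hypothesis:
  Urn II: 0.31 × 0.01 × 0.2375 = 0.00073625
  Urn I: 0.08 × 0.0575 × 0.1 = 0.00046
  Urn V: 0.17 × 0.105 × 0.11 = 0.0019635
  Urn IV: 0.07 × 0.17 × 0.06 = 0.000714
  Urn III: 0.37 × 0.052 × 0.497 = 0.00956228
Normalizing constant = 0.01343603.
P(Urn II | evidence) = 0.00073625 / 0.01343603 ≈ 0.055.

0.055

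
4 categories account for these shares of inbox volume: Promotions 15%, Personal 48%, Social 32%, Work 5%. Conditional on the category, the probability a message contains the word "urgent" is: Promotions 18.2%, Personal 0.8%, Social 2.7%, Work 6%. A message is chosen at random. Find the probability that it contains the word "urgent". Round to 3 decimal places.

0.043

By Bayes' rule, posterior ∝ prior × likelihood:
  Promotions: 0.15 × 0.182 = 0.0273
  Personal: 0.48 × 0.008 = 0.00384
  Social: 0.32 × 0.027 = 0.00864
  Work: 0.05 × 0.06 = 0.003
P(urgent-flag) = 0.0273 + 0.00384 + 0.00864 + 0.003 = 0.04278 → 0.043.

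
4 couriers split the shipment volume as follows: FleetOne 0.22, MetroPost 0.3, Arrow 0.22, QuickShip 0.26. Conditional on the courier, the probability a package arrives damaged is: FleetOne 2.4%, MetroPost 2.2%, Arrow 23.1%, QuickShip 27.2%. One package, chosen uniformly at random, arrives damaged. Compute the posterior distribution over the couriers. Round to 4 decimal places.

FleetOne 0.0396, MetroPost 0.0495, Arrow 0.3809, QuickShip 0.5301

By Bayes' rule, posterior ∝ prior × likelihood:
  FleetOne: 0.22 × 0.024 = 0.00528
  MetroPost: 0.3 × 0.022 = 0.0066
  Arrow: 0.22 × 0.231 = 0.05082
  QuickShip: 0.26 × 0.272 = 0.07072
Normalizing constant = 0.13342.
P(FleetOne | damaged) = 0.00528/0.13342 ≈ 0.0396
P(MetroPost | damaged) = 0.0066/0.13342 ≈ 0.0495
P(Arrow | damaged) = 0.05082/0.13342 ≈ 0.3809
P(QuickShip | damaged) = 0.07072/0.13342 ≈ 0.5301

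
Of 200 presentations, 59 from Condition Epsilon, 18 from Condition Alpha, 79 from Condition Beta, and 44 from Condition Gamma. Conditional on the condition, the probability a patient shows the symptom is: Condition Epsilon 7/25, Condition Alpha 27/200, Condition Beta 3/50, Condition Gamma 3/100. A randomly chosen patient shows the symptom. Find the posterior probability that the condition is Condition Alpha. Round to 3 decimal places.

0.097

Compute prior × likelihood for every hypothesis:
  Condition Epsilon: 0.295 × 0.28 = 0.0826
  Condition Alpha: 0.09 × 0.135 = 0.01215
  Condition Beta: 0.395 × 0.06 = 0.0237
  Condition Gamma: 0.22 × 0.03 = 0.0066
Sum = 0.12505.
P(Condition Alpha | evidence) = 0.01215 / 0.12505 ≈ 0.097.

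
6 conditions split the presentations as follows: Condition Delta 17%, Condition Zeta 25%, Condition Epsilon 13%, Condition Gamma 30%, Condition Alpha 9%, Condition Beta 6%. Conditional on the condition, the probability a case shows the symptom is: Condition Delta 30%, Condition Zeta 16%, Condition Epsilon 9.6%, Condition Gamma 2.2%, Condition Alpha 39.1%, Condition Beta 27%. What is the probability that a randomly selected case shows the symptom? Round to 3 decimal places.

0.161

By Bayes' rule, posterior ∝ prior × likelihood:
  Condition Delta: 0.17 × 0.3 = 0.051
  Condition Zeta: 0.25 × 0.16 = 0.04
  Condition Epsilon: 0.13 × 0.096 = 0.01248
  Condition Gamma: 0.3 × 0.022 = 0.0066
  Condition Alpha: 0.09 × 0.391 = 0.03519
  Condition Beta: 0.06 × 0.27 = 0.0162
P(symptomatic) = 0.051 + 0.04 + 0.01248 + 0.0066 + 0.03519 + 0.0162 = 0.16147 → 0.161.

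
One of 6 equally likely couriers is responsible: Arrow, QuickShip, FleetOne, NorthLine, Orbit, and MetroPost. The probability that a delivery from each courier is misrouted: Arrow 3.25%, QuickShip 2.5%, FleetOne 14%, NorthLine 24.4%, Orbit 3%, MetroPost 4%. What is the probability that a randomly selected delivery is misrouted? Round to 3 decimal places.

With a uniform prior (1/6 each), posterior ∝ likelihood:
  Arrow: 0.0325
  QuickShip: 0.025
  FleetOne: 0.14
  NorthLine: 0.244
  Orbit: 0.03
  MetroPost: 0.04
P(misrouted) = (1/6) × (0.0325 + 0.025 + 0.14 + 0.244 + 0.03 + 0.04) = 0.5115/6 ≈ 0.085.

0.085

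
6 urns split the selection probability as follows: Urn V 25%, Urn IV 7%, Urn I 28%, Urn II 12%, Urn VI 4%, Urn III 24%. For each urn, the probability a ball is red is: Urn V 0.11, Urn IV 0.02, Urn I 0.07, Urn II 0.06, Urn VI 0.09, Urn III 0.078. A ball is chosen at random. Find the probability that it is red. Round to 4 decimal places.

Prior × likelihood for each hypothesis:
  Urn V: 0.25 × 0.11 = 0.0275
  Urn IV: 0.07 × 0.02 = 0.0014
  Urn I: 0.28 × 0.07 = 0.0196
  Urn II: 0.12 × 0.06 = 0.0072
  Urn VI: 0.04 × 0.09 = 0.0036
  Urn III: 0.24 × 0.078 = 0.01872
P(red) = 0.0275 + 0.0014 + 0.0196 + 0.0072 + 0.0036 + 0.01872 = 0.07802 → 0.0780.

0.0780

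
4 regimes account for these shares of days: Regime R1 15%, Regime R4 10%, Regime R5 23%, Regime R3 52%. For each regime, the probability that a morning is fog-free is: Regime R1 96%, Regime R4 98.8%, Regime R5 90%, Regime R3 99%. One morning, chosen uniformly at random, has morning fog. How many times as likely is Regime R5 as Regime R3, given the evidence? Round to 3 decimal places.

Taking complements, P(fog | each) = Regime R1 0.04, Regime R4 0.012, Regime R5 0.1, Regime R3 0.01.
Compute prior × likelihood for every hypothesis:
  Regime R1: 0.15 × 0.04 = 0.006
  Regime R4: 0.1 × 0.012 = 0.0012
  Regime R5: 0.23 × 0.1 = 0.023
  Regime R3: 0.52 × 0.01 = 0.0052
Normalizing constant = 0.0354.
The ratio is 0.023 / 0.0052 (the normalizer cancels) = 4.423.

4.423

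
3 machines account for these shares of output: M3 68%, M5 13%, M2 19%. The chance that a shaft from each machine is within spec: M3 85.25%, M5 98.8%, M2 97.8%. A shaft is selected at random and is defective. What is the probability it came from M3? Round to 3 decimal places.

Taking complements, P(defective | each) = M3 0.1475, M5 0.012, M2 0.022.
Unnormalized posteriors (prior × likelihood):
  M3: 0.68 × 0.1475 = 0.1003
  M5: 0.13 × 0.012 = 0.00156
  M2: 0.19 × 0.022 = 0.00418
Total = 0.10604.
P(M3 | evidence) = 0.1003 / 0.10604 ≈ 0.946.

0.946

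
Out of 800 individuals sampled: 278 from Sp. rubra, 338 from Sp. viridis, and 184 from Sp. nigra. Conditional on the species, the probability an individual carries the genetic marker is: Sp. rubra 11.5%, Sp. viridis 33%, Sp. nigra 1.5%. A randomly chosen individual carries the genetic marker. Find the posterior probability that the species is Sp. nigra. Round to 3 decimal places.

0.019

By Bayes' rule, posterior ∝ prior × likelihood:
  Sp. rubra: 0.3475 × 0.115 = 0.0399625
  Sp. viridis: 0.4225 × 0.33 = 0.139425
  Sp. nigra: 0.23 × 0.015 = 0.00345
Total = 0.1828375.
P(Sp. nigra | evidence) = 0.00345 / 0.1828375 ≈ 0.019.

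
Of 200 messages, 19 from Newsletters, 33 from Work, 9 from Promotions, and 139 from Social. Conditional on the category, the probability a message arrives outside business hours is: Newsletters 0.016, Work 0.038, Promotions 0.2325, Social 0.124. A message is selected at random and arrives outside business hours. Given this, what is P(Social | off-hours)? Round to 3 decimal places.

Compute prior × likelihood for every hypothesis:
  Newsletters: 0.095 × 0.016 = 0.00152
  Work: 0.165 × 0.038 = 0.00627
  Promotions: 0.045 × 0.2325 = 0.0104625
  Social: 0.695 × 0.124 = 0.08618
Total = 0.1044325.
P(Social | evidence) = 0.08618 / 0.1044325 ≈ 0.825.

0.825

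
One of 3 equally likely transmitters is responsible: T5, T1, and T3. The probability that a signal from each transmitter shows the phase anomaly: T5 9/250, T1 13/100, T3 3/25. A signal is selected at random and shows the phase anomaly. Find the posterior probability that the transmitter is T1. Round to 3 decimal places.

0.455

Since the prior is uniform, the posterior is proportional to the likelihood:
  T5: 0.036
  T1: 0.13
  T3: 0.12
Normalizing constant = 0.286.
P(T1 | evidence) = 0.13 / 0.286 ≈ 0.455.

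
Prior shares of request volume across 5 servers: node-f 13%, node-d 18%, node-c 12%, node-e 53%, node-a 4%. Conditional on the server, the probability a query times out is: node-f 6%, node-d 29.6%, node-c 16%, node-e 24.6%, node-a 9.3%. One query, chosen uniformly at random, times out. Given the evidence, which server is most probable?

By Bayes' rule, posterior ∝ prior × likelihood:
  node-f: 0.13 × 0.06 = 0.0078
  node-d: 0.18 × 0.296 = 0.05328
  node-c: 0.12 × 0.16 = 0.0192
  node-e: 0.53 × 0.246 = 0.13038
  node-a: 0.04 × 0.093 = 0.00372
Total = 0.21438.
Largest term belongs to node-e, so node-e is most probable.

node-e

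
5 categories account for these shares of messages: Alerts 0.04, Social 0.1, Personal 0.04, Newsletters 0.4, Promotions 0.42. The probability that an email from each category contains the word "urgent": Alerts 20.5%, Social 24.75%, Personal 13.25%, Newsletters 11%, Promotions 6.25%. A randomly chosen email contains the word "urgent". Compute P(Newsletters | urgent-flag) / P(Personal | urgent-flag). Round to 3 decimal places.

By Bayes' rule, posterior ∝ prior × likelihood:
  Alerts: 0.04 × 0.205 = 0.0082
  Social: 0.1 × 0.2475 = 0.02475
  Personal: 0.04 × 0.1325 = 0.0053
  Newsletters: 0.4 × 0.11 = 0.044
  Promotions: 0.42 × 0.0625 = 0.02625
Normalizing constant = 0.1085.
The ratio is 0.044 / 0.0053 (the normalizer cancels) = 8.302.

8.302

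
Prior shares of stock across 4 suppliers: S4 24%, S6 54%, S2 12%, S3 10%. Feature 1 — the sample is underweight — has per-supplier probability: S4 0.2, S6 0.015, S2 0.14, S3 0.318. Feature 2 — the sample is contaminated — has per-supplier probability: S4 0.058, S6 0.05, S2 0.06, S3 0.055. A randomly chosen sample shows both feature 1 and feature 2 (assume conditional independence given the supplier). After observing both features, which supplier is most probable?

Compute prior × likelihood for every hypothesis:
  S4: 0.24 × 0.2 × 0.058 = 0.002784
  S6: 0.54 × 0.015 × 0.05 = 0.000405
  S2: 0.12 × 0.14 × 0.06 = 0.001008
  S3: 0.1 × 0.318 × 0.055 = 0.001749
Total = 0.005946.
Largest term belongs to S4, so S4 is most probable.

S4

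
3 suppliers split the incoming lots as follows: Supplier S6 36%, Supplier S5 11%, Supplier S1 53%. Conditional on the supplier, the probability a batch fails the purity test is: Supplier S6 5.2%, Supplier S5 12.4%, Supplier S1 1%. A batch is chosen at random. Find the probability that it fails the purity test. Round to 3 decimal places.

By Bayes' rule, posterior ∝ prior × likelihood:
  Supplier S6: 0.36 × 0.052 = 0.01872
  Supplier S5: 0.11 × 0.124 = 0.01364
  Supplier S1: 0.53 × 0.01 = 0.0053
P(off-spec) = 0.01872 + 0.01364 + 0.0053 = 0.03766 → 0.038.

0.038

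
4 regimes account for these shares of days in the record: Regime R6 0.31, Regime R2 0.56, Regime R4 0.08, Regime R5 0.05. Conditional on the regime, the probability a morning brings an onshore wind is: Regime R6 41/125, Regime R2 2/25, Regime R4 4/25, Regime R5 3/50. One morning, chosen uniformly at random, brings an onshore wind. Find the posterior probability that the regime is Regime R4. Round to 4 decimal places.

Unnormalized posteriors (prior × likelihood):
  Regime R6: 0.31 × 0.328 = 0.10168
  Regime R2: 0.56 × 0.08 = 0.0448
  Regime R4: 0.08 × 0.16 = 0.0128
  Regime R5: 0.05 × 0.06 = 0.003
Total = 0.16228.
P(Regime R4 | evidence) = 0.0128 / 0.16228 ≈ 0.0789.

0.0789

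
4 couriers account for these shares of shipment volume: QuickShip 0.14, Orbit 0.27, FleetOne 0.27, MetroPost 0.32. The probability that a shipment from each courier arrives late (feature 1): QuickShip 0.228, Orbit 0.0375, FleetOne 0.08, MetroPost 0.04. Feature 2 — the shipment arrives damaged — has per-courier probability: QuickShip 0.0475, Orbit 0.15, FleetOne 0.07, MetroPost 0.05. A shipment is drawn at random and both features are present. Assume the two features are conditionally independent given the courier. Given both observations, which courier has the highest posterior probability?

Orbit

By Bayes' rule, posterior ∝ prior × likelihood:
  QuickShip: 0.14 × 0.228 × 0.0475 = 0.0015162
  Orbit: 0.27 × 0.0375 × 0.15 = 0.00151875
  FleetOne: 0.27 × 0.08 × 0.07 = 0.001512
  MetroPost: 0.32 × 0.04 × 0.05 = 0.00064
Normalizing constant = 0.00518695.
Largest term belongs to Orbit, so Orbit is most probable.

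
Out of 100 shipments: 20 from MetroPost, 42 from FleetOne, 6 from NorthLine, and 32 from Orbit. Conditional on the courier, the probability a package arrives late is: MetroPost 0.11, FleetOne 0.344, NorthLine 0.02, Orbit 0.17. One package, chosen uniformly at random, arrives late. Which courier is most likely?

Prior × likelihood for each hypothesis:
  MetroPost: 0.2 × 0.11 = 0.022
  FleetOne: 0.42 × 0.344 = 0.14448
  NorthLine: 0.06 × 0.02 = 0.0012
  Orbit: 0.32 × 0.17 = 0.0544
Total = 0.22208.
Largest term belongs to FleetOne, so FleetOne is most probable.

FleetOne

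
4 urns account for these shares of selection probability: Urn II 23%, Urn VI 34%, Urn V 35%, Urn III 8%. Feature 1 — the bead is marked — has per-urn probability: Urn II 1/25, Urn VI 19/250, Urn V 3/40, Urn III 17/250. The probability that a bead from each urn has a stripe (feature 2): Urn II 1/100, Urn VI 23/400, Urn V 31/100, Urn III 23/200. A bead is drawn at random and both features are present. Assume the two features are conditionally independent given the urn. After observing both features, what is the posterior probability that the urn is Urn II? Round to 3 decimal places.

0.009

Prior × likelihood for each hypothesis:
  Urn II: 0.23 × 0.04 × 0.01 = 0.000092
  Urn VI: 0.34 × 0.076 × 0.0575 = 0.0014858
  Urn V: 0.35 × 0.075 × 0.31 = 0.0081375
  Urn III: 0.08 × 0.068 × 0.115 = 0.0006256
Normalizing constant = 0.0103409.
P(Urn II | evidence) = 0.000092 / 0.0103409 ≈ 0.009.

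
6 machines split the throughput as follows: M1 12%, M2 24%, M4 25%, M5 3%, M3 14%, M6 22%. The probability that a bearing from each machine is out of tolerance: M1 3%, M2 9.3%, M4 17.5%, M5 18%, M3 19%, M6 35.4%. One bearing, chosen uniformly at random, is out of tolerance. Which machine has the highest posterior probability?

M6

Compute prior × likelihood for every hypothesis:
  M1: 0.12 × 0.03 = 0.0036
  M2: 0.24 × 0.093 = 0.02232
  M4: 0.25 × 0.175 = 0.04375
  M5: 0.03 × 0.18 = 0.0054
  M3: 0.14 × 0.19 = 0.0266
  M6: 0.22 × 0.354 = 0.07788
Total = 0.17955.
Largest term belongs to M6, so M6 is most probable.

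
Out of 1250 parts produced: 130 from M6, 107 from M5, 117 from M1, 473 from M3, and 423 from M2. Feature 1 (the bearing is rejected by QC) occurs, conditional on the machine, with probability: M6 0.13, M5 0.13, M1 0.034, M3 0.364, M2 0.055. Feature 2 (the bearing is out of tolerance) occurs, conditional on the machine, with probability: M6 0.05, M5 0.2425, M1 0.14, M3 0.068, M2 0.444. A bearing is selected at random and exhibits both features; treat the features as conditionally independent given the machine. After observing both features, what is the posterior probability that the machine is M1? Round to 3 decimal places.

0.021

By Bayes' rule, posterior ∝ prior × likelihood:
  M6: 0.104 × 0.13 × 0.05 = 0.000676
  M5: 0.0856 × 0.13 × 0.2425 = 0.00269854
  M1: 0.0936 × 0.034 × 0.14 = 0.000445536
  M3: 0.3784 × 0.364 × 0.068 = 0.0093661568
  M2: 0.3384 × 0.055 × 0.444 = 0.008263728
Total = 0.0214499608.
P(M1 | evidence) = 0.000445536 / 0.0214499608 ≈ 0.021.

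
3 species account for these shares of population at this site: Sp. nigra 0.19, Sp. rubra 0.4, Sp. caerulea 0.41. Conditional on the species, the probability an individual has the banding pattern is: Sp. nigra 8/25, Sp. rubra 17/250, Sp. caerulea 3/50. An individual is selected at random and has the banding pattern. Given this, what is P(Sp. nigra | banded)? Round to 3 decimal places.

0.540

Compute prior × likelihood for every hypothesis:
  Sp. nigra: 0.19 × 0.32 = 0.0608
  Sp. rubra: 0.4 × 0.068 = 0.0272
  Sp. caerulea: 0.41 × 0.06 = 0.0246
Normalizing constant = 0.1126.
P(Sp. nigra | evidence) = 0.0608 / 0.1126 ≈ 0.540.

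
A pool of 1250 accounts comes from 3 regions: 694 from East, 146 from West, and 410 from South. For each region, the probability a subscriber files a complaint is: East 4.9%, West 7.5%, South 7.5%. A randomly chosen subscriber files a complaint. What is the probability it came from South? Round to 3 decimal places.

0.406

By Bayes' rule, posterior ∝ prior × likelihood:
  East: 0.5552 × 0.049 = 0.0272048
  West: 0.1168 × 0.075 = 0.00876
  South: 0.328 × 0.075 = 0.0246
Sum = 0.0605648.
P(South | evidence) = 0.0246 / 0.0605648 ≈ 0.406.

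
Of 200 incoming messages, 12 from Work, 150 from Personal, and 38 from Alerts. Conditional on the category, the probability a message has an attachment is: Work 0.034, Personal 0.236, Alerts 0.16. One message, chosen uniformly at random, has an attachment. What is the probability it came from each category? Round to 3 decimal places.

By Bayes' rule, posterior ∝ prior × likelihood:
  Work: 0.06 × 0.034 = 0.00204
  Personal: 0.75 × 0.236 = 0.177
  Alerts: 0.19 × 0.16 = 0.0304
Total = 0.20944.
P(Work | attachment) = 0.00204/0.20944 ≈ 0.010
P(Personal | attachment) = 0.177/0.20944 ≈ 0.845
P(Alerts | attachment) = 0.0304/0.20944 ≈ 0.145

Work 0.010, Personal 0.845, Alerts 0.145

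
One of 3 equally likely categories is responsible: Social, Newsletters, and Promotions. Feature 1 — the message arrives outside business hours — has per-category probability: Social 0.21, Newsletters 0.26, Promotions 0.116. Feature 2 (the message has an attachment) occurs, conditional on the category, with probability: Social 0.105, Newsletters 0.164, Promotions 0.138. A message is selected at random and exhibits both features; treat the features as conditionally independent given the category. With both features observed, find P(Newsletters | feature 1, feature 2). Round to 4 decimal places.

With a uniform prior (1/3 each), posterior ∝ likelihood:
  Social: 0.21 × 0.105 = 0.02205
  Newsletters: 0.26 × 0.164 = 0.04264
  Promotions: 0.116 × 0.138 = 0.016008
Total = 0.080698.
P(Newsletters | evidence) = 0.04264 / 0.080698 ≈ 0.5284.

0.5284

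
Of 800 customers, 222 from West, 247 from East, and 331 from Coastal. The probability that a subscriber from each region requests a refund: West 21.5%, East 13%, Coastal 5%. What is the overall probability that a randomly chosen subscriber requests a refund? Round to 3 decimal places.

Unnormalized posteriors (prior × likelihood):
  West: 0.2775 × 0.215 = 0.0596625
  East: 0.30875 × 0.13 = 0.0401375
  Coastal: 0.41375 × 0.05 = 0.0206875
P(refund) = 0.0596625 + 0.0401375 + 0.0206875 = 0.1204875 → 0.120.

0.120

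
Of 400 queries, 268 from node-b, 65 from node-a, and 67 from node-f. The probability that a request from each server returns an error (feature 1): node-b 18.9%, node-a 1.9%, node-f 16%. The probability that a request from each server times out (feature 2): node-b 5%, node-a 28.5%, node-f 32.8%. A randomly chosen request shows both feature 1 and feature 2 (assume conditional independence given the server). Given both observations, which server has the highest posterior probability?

node-f

By Bayes' rule, posterior ∝ prior × likelihood:
  node-b: 0.67 × 0.189 × 0.05 = 0.0063315
  node-a: 0.1625 × 0.019 × 0.285 = 0.0008799375
  node-f: 0.1675 × 0.16 × 0.328 = 0.0087904
Total = 0.0160018375.
Largest term belongs to node-f, so node-f is most probable.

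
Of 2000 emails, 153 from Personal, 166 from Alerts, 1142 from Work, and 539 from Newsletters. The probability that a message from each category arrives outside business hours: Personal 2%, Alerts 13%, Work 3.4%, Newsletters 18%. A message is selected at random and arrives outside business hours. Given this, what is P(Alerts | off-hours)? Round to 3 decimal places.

0.134

Unnormalized posteriors (prior × likelihood):
  Personal: 0.0765 × 0.02 = 0.00153
  Alerts: 0.083 × 0.13 = 0.01079
  Work: 0.571 × 0.034 = 0.019414
  Newsletters: 0.2695 × 0.18 = 0.04851
Sum = 0.080244.
P(Alerts | evidence) = 0.01079 / 0.080244 ≈ 0.134.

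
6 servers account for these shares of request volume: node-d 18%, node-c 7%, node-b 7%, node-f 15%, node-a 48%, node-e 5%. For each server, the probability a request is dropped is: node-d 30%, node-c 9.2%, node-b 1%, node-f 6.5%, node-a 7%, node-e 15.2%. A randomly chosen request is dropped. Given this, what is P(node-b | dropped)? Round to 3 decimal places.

0.006

Compute prior × likelihood for every hypothesis:
  node-d: 0.18 × 0.3 = 0.054
  node-c: 0.07 × 0.092 = 0.00644
  node-b: 0.07 × 0.01 = 0.0007
  node-f: 0.15 × 0.065 = 0.00975
  node-a: 0.48 × 0.07 = 0.0336
  node-e: 0.05 × 0.152 = 0.0076
Total = 0.11209.
P(node-b | evidence) = 0.0007 / 0.11209 ≈ 0.006.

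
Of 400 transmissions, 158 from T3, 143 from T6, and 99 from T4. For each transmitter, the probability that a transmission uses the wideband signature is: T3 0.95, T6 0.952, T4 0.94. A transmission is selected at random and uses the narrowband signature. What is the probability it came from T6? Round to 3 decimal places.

Taking complements, P(narrowband | each) = T3 0.05, T6 0.048, T4 0.06.
Prior × likelihood for each hypothesis:
  T3: 0.395 × 0.05 = 0.01975
  T6: 0.3575 × 0.048 = 0.01716
  T4: 0.2475 × 0.06 = 0.01485
Normalizing constant = 0.05176.
P(T6 | evidence) = 0.01716 / 0.05176 ≈ 0.332.

0.332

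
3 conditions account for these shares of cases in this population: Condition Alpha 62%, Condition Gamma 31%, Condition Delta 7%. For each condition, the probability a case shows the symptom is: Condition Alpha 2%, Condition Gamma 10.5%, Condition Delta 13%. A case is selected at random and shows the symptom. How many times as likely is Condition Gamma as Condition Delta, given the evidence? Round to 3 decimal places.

Compute prior × likelihood for every hypothesis:
  Condition Alpha: 0.62 × 0.02 = 0.0124
  Condition Gamma: 0.31 × 0.105 = 0.03255
  Condition Delta: 0.07 × 0.13 = 0.0091
Sum = 0.05405.
The ratio is 0.03255 / 0.0091 (the normalizer cancels) = 3.577.

3.577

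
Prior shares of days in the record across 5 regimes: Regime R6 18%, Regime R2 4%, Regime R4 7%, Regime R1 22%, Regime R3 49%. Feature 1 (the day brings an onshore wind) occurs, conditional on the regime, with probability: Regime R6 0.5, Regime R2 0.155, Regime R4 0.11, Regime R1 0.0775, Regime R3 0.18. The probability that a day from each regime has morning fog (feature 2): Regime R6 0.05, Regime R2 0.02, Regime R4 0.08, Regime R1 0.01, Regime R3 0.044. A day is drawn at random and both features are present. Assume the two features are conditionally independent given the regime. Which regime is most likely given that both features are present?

Regime R6

By Bayes' rule, posterior ∝ prior × likelihood:
  Regime R6: 0.18 × 0.5 × 0.05 = 0.0045
  Regime R2: 0.04 × 0.155 × 0.02 = 0.000124
  Regime R4: 0.07 × 0.11 × 0.08 = 0.000616
  Regime R1: 0.22 × 0.0775 × 0.01 = 0.0001705
  Regime R3: 0.49 × 0.18 × 0.044 = 0.0038808
Sum = 0.0092913.
Largest term belongs to Regime R6, so Regime R6 is most probable.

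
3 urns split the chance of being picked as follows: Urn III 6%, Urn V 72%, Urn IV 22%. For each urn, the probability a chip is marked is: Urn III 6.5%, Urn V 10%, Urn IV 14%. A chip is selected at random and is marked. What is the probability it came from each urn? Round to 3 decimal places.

Unnormalized posteriors (prior × likelihood):
  Urn III: 0.06 × 0.065 = 0.0039
  Urn V: 0.72 × 0.1 = 0.072
  Urn IV: 0.22 × 0.14 = 0.0308
Total = 0.1067.
P(Urn III | marked) = 0.0039/0.1067 ≈ 0.037
P(Urn V | marked) = 0.072/0.1067 ≈ 0.675
P(Urn IV | marked) = 0.0308/0.1067 ≈ 0.289

Urn III 0.037, Urn V 0.675, Urn IV 0.289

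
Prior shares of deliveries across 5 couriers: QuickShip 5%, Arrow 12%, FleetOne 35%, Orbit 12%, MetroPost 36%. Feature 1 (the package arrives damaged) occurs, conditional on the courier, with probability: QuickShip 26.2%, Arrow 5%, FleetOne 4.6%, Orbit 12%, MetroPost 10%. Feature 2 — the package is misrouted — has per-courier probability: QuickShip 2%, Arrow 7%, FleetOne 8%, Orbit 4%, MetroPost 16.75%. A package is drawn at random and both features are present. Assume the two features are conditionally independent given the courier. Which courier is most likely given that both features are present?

MetroPost

Prior × likelihood for each hypothesis:
  QuickShip: 0.05 × 0.262 × 0.02 = 0.000262
  Arrow: 0.12 × 0.05 × 0.07 = 0.00042
  FleetOne: 0.35 × 0.046 × 0.08 = 0.001288
  Orbit: 0.12 × 0.12 × 0.04 = 0.000576
  MetroPost: 0.36 × 0.1 × 0.1675 = 0.00603
Normalizing constant = 0.008576.
Largest term belongs to MetroPost, so MetroPost is most probable.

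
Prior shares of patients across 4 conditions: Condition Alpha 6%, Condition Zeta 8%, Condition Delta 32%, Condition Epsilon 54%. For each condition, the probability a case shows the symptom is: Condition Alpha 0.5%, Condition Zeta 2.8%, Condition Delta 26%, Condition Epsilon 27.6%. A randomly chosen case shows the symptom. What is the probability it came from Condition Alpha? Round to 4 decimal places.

Compute prior × likelihood for every hypothesis:
  Condition Alpha: 0.06 × 0.005 = 0.0003
  Condition Zeta: 0.08 × 0.028 = 0.00224
  Condition Delta: 0.32 × 0.26 = 0.0832
  Condition Epsilon: 0.54 × 0.276 = 0.14904
Total = 0.23478.
P(Condition Alpha | evidence) = 0.0003 / 0.23478 ≈ 0.0013.

0.0013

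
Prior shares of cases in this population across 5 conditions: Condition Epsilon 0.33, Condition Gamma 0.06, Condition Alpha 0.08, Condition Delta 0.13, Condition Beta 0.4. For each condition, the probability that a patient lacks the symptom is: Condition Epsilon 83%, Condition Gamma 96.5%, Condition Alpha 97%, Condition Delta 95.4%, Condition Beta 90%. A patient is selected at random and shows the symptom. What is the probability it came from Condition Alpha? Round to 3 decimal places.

0.023

Taking complements, P(symptomatic | each) = Condition Epsilon 0.17, Condition Gamma 0.035, Condition Alpha 0.03, Condition Delta 0.046, Condition Beta 0.1.
By Bayes' rule, posterior ∝ prior × likelihood:
  Condition Epsilon: 0.33 × 0.17 = 0.0561
  Condition Gamma: 0.06 × 0.035 = 0.0021
  Condition Alpha: 0.08 × 0.03 = 0.0024
  Condition Delta: 0.13 × 0.046 = 0.00598
  Condition Beta: 0.4 × 0.1 = 0.04
Sum = 0.10658.
P(Condition Alpha | evidence) = 0.0024 / 0.10658 ≈ 0.023.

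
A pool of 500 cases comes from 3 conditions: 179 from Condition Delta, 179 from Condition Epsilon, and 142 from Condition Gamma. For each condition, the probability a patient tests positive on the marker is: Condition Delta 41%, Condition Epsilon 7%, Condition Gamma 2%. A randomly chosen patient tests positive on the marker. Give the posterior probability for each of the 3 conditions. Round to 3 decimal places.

Condition Delta 0.827, Condition Epsilon 0.141, Condition Gamma 0.032

Compute prior × likelihood for every hypothesis:
  Condition Delta: 0.358 × 0.41 = 0.14678
  Condition Epsilon: 0.358 × 0.07 = 0.02506
  Condition Gamma: 0.284 × 0.02 = 0.00568
Total = 0.17752.
P(Condition Delta | marker-positive) = 0.14678/0.17752 ≈ 0.827
P(Condition Epsilon | marker-positive) = 0.02506/0.17752 ≈ 0.141
P(Condition Gamma | marker-positive) = 0.00568/0.17752 ≈ 0.032
(Check: 0.827+0.141+0.032 = 1.000.)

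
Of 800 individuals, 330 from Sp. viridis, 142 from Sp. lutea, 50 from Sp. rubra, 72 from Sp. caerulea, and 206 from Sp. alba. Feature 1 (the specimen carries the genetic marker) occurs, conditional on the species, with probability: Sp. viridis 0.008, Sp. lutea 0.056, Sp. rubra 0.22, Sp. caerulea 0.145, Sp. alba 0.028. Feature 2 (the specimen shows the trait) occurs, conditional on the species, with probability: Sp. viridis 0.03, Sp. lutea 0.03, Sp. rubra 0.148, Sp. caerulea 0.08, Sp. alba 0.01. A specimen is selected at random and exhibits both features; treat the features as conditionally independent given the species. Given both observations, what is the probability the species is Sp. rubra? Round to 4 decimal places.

0.5735

Unnormalized posteriors (prior × likelihood):
  Sp. viridis: 0.4125 × 0.008 × 0.03 = 0.000099
  Sp. lutea: 0.1775 × 0.056 × 0.03 = 0.0002982
  Sp. rubra: 0.0625 × 0.22 × 0.148 = 0.002035
  Sp. caerulea: 0.09 × 0.145 × 0.08 = 0.001044
  Sp. alba: 0.2575 × 0.028 × 0.01 = 0.0000721
Total = 0.0035483.
P(Sp. rubra | evidence) = 0.002035 / 0.0035483 ≈ 0.5735.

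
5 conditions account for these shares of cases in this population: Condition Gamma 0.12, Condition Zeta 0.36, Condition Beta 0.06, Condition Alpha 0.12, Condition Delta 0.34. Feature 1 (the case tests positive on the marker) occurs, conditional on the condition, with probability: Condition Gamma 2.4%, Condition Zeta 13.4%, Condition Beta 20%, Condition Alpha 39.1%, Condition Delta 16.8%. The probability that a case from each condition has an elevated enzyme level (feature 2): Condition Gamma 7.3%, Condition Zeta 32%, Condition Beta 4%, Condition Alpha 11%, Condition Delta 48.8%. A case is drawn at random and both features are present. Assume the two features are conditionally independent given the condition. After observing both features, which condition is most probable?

Prior × likelihood for each hypothesis:
  Condition Gamma: 0.12 × 0.024 × 0.073 = 0.00021024
  Condition Zeta: 0.36 × 0.134 × 0.32 = 0.0154368
  Condition Beta: 0.06 × 0.2 × 0.04 = 0.00048
  Condition Alpha: 0.12 × 0.391 × 0.11 = 0.0051612
  Condition Delta: 0.34 × 0.168 × 0.488 = 0.02787456
Sum = 0.0491628.
Largest term belongs to Condition Delta, so Condition Delta is most probable.

Condition Delta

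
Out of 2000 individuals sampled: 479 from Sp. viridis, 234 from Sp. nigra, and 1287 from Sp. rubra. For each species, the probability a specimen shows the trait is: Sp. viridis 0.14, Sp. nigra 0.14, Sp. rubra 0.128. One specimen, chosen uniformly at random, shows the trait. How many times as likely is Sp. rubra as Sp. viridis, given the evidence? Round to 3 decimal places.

By Bayes' rule, posterior ∝ prior × likelihood:
  Sp. viridis: 0.2395 × 0.14 = 0.03353
  Sp. nigra: 0.117 × 0.14 = 0.01638
  Sp. rubra: 0.6435 × 0.128 = 0.082368
Sum = 0.132278.
The ratio is 0.082368 / 0.03353 (the normalizer cancels) = 2.457.

2.457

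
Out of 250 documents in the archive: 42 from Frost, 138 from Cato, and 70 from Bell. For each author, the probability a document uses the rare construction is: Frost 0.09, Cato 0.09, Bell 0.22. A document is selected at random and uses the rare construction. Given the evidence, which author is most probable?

Bell

Compute prior × likelihood for every hypothesis:
  Frost: 0.168 × 0.09 = 0.01512
  Cato: 0.552 × 0.09 = 0.04968
  Bell: 0.28 × 0.22 = 0.0616
Sum = 0.1264.
Largest term belongs to Bell, so Bell is most probable.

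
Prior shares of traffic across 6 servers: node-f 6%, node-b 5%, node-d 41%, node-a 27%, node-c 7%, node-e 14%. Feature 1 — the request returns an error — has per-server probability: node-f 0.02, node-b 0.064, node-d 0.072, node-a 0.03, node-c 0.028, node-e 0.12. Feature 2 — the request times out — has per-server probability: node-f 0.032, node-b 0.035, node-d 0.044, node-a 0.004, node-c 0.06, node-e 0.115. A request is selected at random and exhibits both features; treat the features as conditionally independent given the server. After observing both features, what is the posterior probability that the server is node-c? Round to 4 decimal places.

0.0333

Compute prior × likelihood for every hypothesis:
  node-f: 0.06 × 0.02 × 0.032 = 0.0000384
  node-b: 0.05 × 0.064 × 0.035 = 0.000112
  node-d: 0.41 × 0.072 × 0.044 = 0.00129888
  node-a: 0.27 × 0.03 × 0.004 = 0.0000324
  node-c: 0.07 × 0.028 × 0.06 = 0.0001176
  node-e: 0.14 × 0.12 × 0.115 = 0.001932
Total = 0.00353128.
P(node-c | evidence) = 0.0001176 / 0.00353128 ≈ 0.0333.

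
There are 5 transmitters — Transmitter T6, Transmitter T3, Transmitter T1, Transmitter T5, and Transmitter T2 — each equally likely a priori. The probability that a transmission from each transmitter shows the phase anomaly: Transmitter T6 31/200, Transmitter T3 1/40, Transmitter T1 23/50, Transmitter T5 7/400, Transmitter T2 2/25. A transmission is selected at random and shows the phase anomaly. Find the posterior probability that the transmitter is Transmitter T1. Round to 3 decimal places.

0.624

With a uniform prior (1/5 each), posterior ∝ likelihood:
  Transmitter T6: 0.155
  Transmitter T3: 0.025
  Transmitter T1: 0.46
  Transmitter T5: 0.0175
  Transmitter T2: 0.08
Normalizing constant = 0.7375.
P(Transmitter T1 | evidence) = 0.46 / 0.7375 ≈ 0.624.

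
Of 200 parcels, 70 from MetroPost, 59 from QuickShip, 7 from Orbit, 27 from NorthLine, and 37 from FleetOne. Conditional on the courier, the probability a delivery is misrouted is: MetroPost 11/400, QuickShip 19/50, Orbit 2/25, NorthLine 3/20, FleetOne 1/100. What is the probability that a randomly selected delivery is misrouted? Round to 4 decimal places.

0.1466

By Bayes' rule, posterior ∝ prior × likelihood:
  MetroPost: 0.35 × 0.0275 = 0.009625
  QuickShip: 0.295 × 0.38 = 0.1121
  Orbit: 0.035 × 0.08 = 0.0028
  NorthLine: 0.135 × 0.15 = 0.02025
  FleetOne: 0.185 × 0.01 = 0.00185
P(misrouted) = 0.009625 + 0.1121 + 0.0028 + 0.02025 + 0.00185 = 0.146625 → 0.1466.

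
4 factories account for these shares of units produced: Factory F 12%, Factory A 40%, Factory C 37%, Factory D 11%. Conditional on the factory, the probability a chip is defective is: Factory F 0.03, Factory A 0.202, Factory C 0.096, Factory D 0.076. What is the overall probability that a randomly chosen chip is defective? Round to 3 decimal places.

Compute prior × likelihood for every hypothesis:
  Factory F: 0.12 × 0.03 = 0.0036
  Factory A: 0.4 × 0.202 = 0.0808
  Factory C: 0.37 × 0.096 = 0.03552
  Factory D: 0.11 × 0.076 = 0.00836
P(defective) = 0.0036 + 0.0808 + 0.03552 + 0.00836 = 0.12828 → 0.128.

0.128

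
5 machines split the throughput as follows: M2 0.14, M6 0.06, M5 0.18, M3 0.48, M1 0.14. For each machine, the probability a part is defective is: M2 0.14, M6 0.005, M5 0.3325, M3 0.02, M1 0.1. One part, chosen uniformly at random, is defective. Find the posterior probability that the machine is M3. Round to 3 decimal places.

By Bayes' rule, posterior ∝ prior × likelihood:
  M2: 0.14 × 0.14 = 0.0196
  M6: 0.06 × 0.005 = 0.0003
  M5: 0.18 × 0.3325 = 0.05985
  M3: 0.48 × 0.02 = 0.0096
  M1: 0.14 × 0.1 = 0.014
Total = 0.10335.
P(M3 | evidence) = 0.0096 / 0.10335 ≈ 0.093.

0.093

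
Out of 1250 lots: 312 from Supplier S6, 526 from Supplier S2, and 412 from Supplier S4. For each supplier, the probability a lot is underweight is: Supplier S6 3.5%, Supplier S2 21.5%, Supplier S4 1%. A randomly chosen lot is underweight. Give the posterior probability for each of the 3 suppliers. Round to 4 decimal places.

Prior × likelihood for each hypothesis:
  Supplier S6: 0.2496 × 0.035 = 0.008736
  Supplier S2: 0.4208 × 0.215 = 0.090472
  Supplier S4: 0.3296 × 0.01 = 0.003296
Normalizing constant = 0.102504.
P(Supplier S6 | underweight) = 0.008736/0.102504 ≈ 0.0852
P(Supplier S2 | underweight) = 0.090472/0.102504 ≈ 0.8826
P(Supplier S4 | underweight) = 0.003296/0.102504 ≈ 0.0322
(Check: 0.0852+0.8826+0.0322 = 1.0000.)

Supplier S6 0.0852, Supplier S2 0.8826, Supplier S4 0.0322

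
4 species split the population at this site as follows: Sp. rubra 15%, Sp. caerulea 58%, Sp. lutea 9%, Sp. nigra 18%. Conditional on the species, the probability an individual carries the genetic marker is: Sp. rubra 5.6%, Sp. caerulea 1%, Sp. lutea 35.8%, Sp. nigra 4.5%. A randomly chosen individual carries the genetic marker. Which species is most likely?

Unnormalized posteriors (prior × likelihood):
  Sp. rubra: 0.15 × 0.056 = 0.0084
  Sp. caerulea: 0.58 × 0.01 = 0.0058
  Sp. lutea: 0.09 × 0.358 = 0.03222
  Sp. nigra: 0.18 × 0.045 = 0.0081
Sum = 0.05452.
Largest term belongs to Sp. lutea, so Sp. lutea is most probable.

Sp. lutea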